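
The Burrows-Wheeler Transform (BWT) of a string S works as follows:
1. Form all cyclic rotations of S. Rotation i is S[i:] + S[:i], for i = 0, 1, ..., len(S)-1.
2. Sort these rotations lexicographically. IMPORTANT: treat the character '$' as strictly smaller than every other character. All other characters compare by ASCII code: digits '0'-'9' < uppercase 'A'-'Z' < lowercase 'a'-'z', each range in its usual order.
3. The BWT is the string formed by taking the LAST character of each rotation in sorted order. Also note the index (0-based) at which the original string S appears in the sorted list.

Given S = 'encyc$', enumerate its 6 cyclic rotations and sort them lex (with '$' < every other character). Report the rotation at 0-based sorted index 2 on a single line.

Answer: cyc$en

Derivation:
All 6 rotations (rotation i = S[i:]+S[:i]):
  rot[0] = encyc$
  rot[1] = ncyc$e
  rot[2] = cyc$en
  rot[3] = yc$enc
  rot[4] = c$ency
  rot[5] = $encyc
Sorted (with $ < everything):
  sorted[0] = $encyc
  sorted[1] = c$ency
  sorted[2] = cyc$en
  sorted[3] = encyc$
  sorted[4] = ncyc$e
  sorted[5] = yc$enc
sorted[2] = cyc$en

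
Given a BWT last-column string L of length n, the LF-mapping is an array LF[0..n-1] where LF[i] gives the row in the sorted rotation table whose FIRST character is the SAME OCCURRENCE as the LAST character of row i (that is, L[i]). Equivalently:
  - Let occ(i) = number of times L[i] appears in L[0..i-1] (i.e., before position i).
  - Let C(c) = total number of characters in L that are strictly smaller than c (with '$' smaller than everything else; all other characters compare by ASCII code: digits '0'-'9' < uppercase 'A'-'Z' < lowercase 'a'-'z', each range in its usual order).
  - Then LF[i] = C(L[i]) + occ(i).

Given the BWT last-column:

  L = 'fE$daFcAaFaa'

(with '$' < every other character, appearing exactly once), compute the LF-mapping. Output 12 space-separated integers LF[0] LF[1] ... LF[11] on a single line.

Char counts: '$':1, 'A':1, 'E':1, 'F':2, 'a':4, 'c':1, 'd':1, 'f':1
C (first-col start): C('$')=0, C('A')=1, C('E')=2, C('F')=3, C('a')=5, C('c')=9, C('d')=10, C('f')=11
L[0]='f': occ=0, LF[0]=C('f')+0=11+0=11
L[1]='E': occ=0, LF[1]=C('E')+0=2+0=2
L[2]='$': occ=0, LF[2]=C('$')+0=0+0=0
L[3]='d': occ=0, LF[3]=C('d')+0=10+0=10
L[4]='a': occ=0, LF[4]=C('a')+0=5+0=5
L[5]='F': occ=0, LF[5]=C('F')+0=3+0=3
L[6]='c': occ=0, LF[6]=C('c')+0=9+0=9
L[7]='A': occ=0, LF[7]=C('A')+0=1+0=1
L[8]='a': occ=1, LF[8]=C('a')+1=5+1=6
L[9]='F': occ=1, LF[9]=C('F')+1=3+1=4
L[10]='a': occ=2, LF[10]=C('a')+2=5+2=7
L[11]='a': occ=3, LF[11]=C('a')+3=5+3=8

Answer: 11 2 0 10 5 3 9 1 6 4 7 8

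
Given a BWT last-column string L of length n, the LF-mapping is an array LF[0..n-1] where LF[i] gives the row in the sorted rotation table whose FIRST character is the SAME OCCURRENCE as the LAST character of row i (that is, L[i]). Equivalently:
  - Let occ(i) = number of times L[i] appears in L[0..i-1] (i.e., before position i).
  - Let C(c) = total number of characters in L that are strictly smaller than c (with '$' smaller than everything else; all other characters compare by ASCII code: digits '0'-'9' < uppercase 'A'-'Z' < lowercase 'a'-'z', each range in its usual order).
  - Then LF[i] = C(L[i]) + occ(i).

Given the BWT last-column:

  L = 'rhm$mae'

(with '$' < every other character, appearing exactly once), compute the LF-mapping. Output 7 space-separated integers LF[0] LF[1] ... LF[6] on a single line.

Char counts: '$':1, 'a':1, 'e':1, 'h':1, 'm':2, 'r':1
C (first-col start): C('$')=0, C('a')=1, C('e')=2, C('h')=3, C('m')=4, C('r')=6
L[0]='r': occ=0, LF[0]=C('r')+0=6+0=6
L[1]='h': occ=0, LF[1]=C('h')+0=3+0=3
L[2]='m': occ=0, LF[2]=C('m')+0=4+0=4
L[3]='$': occ=0, LF[3]=C('$')+0=0+0=0
L[4]='m': occ=1, LF[4]=C('m')+1=4+1=5
L[5]='a': occ=0, LF[5]=C('a')+0=1+0=1
L[6]='e': occ=0, LF[6]=C('e')+0=2+0=2

Answer: 6 3 4 0 5 1 2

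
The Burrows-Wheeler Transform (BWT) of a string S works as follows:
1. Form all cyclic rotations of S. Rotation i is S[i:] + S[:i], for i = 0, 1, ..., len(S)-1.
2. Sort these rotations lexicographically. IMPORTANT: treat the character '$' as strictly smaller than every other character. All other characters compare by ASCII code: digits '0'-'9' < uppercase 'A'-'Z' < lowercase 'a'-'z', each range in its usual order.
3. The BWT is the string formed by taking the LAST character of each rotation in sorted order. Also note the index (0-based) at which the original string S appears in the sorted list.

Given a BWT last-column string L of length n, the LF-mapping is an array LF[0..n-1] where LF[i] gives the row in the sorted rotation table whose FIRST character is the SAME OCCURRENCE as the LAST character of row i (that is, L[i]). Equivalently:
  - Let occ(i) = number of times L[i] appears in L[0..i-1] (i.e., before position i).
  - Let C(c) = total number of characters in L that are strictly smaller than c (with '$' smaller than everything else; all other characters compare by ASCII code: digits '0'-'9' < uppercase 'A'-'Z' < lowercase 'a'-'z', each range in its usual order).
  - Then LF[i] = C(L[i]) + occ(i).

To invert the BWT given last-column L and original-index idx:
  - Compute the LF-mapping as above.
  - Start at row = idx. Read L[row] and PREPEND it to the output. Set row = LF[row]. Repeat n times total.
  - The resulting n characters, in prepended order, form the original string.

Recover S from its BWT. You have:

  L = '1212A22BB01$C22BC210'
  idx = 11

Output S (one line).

Answer: 22BB202121C2A10CB21$

Derivation:
LF mapping: 3 7 4 8 14 9 10 15 16 1 5 0 18 11 12 17 19 13 6 2
Walk LF starting at row 11, prepending L[row]:
  step 1: row=11, L[11]='$', prepend. Next row=LF[11]=0
  step 2: row=0, L[0]='1', prepend. Next row=LF[0]=3
  step 3: row=3, L[3]='2', prepend. Next row=LF[3]=8
  step 4: row=8, L[8]='B', prepend. Next row=LF[8]=16
  step 5: row=16, L[16]='C', prepend. Next row=LF[16]=19
  step 6: row=19, L[19]='0', prepend. Next row=LF[19]=2
  step 7: row=2, L[2]='1', prepend. Next row=LF[2]=4
  step 8: row=4, L[4]='A', prepend. Next row=LF[4]=14
  step 9: row=14, L[14]='2', prepend. Next row=LF[14]=12
  step 10: row=12, L[12]='C', prepend. Next row=LF[12]=18
  step 11: row=18, L[18]='1', prepend. Next row=LF[18]=6
  step 12: row=6, L[6]='2', prepend. Next row=LF[6]=10
  step 13: row=10, L[10]='1', prepend. Next row=LF[10]=5
  step 14: row=5, L[5]='2', prepend. Next row=LF[5]=9
  step 15: row=9, L[9]='0', prepend. Next row=LF[9]=1
  step 16: row=1, L[1]='2', prepend. Next row=LF[1]=7
  step 17: row=7, L[7]='B', prepend. Next row=LF[7]=15
  step 18: row=15, L[15]='B', prepend. Next row=LF[15]=17
  step 19: row=17, L[17]='2', prepend. Next row=LF[17]=13
  step 20: row=13, L[13]='2', prepend. Next row=LF[13]=11
Reversed output: 22BB202121C2A10CB21$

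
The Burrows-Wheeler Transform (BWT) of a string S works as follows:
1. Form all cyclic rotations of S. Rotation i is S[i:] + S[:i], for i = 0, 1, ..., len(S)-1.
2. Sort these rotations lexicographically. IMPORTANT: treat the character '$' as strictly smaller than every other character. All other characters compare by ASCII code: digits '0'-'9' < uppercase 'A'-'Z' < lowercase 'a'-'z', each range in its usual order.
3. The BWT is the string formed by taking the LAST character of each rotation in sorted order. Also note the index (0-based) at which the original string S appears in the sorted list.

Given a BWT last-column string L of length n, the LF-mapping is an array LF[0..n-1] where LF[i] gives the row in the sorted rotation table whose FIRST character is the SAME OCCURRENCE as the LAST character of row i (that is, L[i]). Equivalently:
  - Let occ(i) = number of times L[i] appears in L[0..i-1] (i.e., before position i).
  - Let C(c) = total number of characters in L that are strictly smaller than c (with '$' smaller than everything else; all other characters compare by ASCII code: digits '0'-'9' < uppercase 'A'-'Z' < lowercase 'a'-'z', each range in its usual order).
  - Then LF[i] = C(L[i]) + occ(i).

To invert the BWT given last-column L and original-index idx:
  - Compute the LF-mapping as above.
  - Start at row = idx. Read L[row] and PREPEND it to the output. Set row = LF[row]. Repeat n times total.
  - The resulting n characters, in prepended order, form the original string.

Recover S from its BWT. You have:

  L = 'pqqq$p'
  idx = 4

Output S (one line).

Answer: qpqqp$

Derivation:
LF mapping: 1 3 4 5 0 2
Walk LF starting at row 4, prepending L[row]:
  step 1: row=4, L[4]='$', prepend. Next row=LF[4]=0
  step 2: row=0, L[0]='p', prepend. Next row=LF[0]=1
  step 3: row=1, L[1]='q', prepend. Next row=LF[1]=3
  step 4: row=3, L[3]='q', prepend. Next row=LF[3]=5
  step 5: row=5, L[5]='p', prepend. Next row=LF[5]=2
  step 6: row=2, L[2]='q', prepend. Next row=LF[2]=4
Reversed output: qpqqp$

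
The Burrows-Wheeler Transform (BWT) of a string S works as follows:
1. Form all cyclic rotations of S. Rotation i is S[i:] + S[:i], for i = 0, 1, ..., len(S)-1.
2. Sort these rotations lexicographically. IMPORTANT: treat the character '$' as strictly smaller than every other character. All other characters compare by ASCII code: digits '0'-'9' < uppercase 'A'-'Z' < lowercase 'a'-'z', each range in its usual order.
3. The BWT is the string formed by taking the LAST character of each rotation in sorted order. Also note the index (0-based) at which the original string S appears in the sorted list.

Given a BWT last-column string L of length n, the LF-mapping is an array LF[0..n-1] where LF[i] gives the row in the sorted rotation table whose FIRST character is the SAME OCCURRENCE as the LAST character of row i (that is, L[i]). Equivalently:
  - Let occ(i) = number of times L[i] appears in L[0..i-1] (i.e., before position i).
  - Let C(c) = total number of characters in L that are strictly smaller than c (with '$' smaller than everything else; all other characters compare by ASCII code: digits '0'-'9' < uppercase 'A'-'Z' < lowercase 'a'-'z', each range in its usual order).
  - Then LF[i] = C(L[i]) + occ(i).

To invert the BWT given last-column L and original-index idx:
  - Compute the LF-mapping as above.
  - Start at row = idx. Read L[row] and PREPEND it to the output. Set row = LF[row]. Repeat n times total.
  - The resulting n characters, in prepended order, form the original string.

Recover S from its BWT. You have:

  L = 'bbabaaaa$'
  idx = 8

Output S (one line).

LF mapping: 6 7 1 8 2 3 4 5 0
Walk LF starting at row 8, prepending L[row]:
  step 1: row=8, L[8]='$', prepend. Next row=LF[8]=0
  step 2: row=0, L[0]='b', prepend. Next row=LF[0]=6
  step 3: row=6, L[6]='a', prepend. Next row=LF[6]=4
  step 4: row=4, L[4]='a', prepend. Next row=LF[4]=2
  step 5: row=2, L[2]='a', prepend. Next row=LF[2]=1
  step 6: row=1, L[1]='b', prepend. Next row=LF[1]=7
  step 7: row=7, L[7]='a', prepend. Next row=LF[7]=5
  step 8: row=5, L[5]='a', prepend. Next row=LF[5]=3
  step 9: row=3, L[3]='b', prepend. Next row=LF[3]=8
Reversed output: baabaaab$

Answer: baabaaab$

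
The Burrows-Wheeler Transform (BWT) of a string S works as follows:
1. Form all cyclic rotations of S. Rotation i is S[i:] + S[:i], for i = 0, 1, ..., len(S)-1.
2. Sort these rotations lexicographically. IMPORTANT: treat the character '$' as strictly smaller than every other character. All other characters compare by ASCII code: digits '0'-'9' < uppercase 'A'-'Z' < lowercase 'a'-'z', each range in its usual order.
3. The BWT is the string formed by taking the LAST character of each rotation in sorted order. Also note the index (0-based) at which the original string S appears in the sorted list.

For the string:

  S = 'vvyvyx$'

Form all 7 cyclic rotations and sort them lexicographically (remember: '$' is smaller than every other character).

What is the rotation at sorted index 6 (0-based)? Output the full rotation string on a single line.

All 7 rotations (rotation i = S[i:]+S[:i]):
  rot[0] = vvyvyx$
  rot[1] = vyvyx$v
  rot[2] = yvyx$vv
  rot[3] = vyx$vvy
  rot[4] = yx$vvyv
  rot[5] = x$vvyvy
  rot[6] = $vvyvyx
Sorted (with $ < everything):
  sorted[0] = $vvyvyx
  sorted[1] = vvyvyx$
  sorted[2] = vyvyx$v
  sorted[3] = vyx$vvy
  sorted[4] = x$vvyvy
  sorted[5] = yvyx$vv
  sorted[6] = yx$vvyv
sorted[6] = yx$vvyv

Answer: yx$vvyv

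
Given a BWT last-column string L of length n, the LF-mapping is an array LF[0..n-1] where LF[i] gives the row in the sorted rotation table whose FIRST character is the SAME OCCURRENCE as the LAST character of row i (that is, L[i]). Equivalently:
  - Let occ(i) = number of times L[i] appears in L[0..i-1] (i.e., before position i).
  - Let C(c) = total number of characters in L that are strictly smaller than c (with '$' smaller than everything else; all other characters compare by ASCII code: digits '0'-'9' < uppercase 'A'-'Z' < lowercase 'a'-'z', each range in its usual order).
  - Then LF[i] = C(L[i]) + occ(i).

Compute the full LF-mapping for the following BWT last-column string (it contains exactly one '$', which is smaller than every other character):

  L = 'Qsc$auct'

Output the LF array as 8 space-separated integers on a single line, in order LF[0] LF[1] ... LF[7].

Answer: 1 5 3 0 2 7 4 6

Derivation:
Char counts: '$':1, 'Q':1, 'a':1, 'c':2, 's':1, 't':1, 'u':1
C (first-col start): C('$')=0, C('Q')=1, C('a')=2, C('c')=3, C('s')=5, C('t')=6, C('u')=7
L[0]='Q': occ=0, LF[0]=C('Q')+0=1+0=1
L[1]='s': occ=0, LF[1]=C('s')+0=5+0=5
L[2]='c': occ=0, LF[2]=C('c')+0=3+0=3
L[3]='$': occ=0, LF[3]=C('$')+0=0+0=0
L[4]='a': occ=0, LF[4]=C('a')+0=2+0=2
L[5]='u': occ=0, LF[5]=C('u')+0=7+0=7
L[6]='c': occ=1, LF[6]=C('c')+1=3+1=4
L[7]='t': occ=0, LF[7]=C('t')+0=6+0=6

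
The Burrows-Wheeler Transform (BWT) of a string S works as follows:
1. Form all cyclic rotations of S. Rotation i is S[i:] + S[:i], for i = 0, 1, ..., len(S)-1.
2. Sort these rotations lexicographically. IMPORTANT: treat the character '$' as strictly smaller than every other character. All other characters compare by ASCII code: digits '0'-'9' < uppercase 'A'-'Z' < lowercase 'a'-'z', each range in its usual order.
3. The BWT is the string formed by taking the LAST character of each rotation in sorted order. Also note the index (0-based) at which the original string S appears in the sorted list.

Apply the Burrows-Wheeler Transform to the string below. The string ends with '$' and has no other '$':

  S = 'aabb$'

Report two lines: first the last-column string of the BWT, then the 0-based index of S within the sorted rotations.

All 5 rotations (rotation i = S[i:]+S[:i]):
  rot[0] = aabb$
  rot[1] = abb$a
  rot[2] = bb$aa
  rot[3] = b$aab
  rot[4] = $aabb
Sorted (with $ < everything):
  sorted[0] = $aabb  (last char: 'b')
  sorted[1] = aabb$  (last char: '$')
  sorted[2] = abb$a  (last char: 'a')
  sorted[3] = b$aab  (last char: 'b')
  sorted[4] = bb$aa  (last char: 'a')
Last column: b$aba
Original string S is at sorted index 1

Answer: b$aba
1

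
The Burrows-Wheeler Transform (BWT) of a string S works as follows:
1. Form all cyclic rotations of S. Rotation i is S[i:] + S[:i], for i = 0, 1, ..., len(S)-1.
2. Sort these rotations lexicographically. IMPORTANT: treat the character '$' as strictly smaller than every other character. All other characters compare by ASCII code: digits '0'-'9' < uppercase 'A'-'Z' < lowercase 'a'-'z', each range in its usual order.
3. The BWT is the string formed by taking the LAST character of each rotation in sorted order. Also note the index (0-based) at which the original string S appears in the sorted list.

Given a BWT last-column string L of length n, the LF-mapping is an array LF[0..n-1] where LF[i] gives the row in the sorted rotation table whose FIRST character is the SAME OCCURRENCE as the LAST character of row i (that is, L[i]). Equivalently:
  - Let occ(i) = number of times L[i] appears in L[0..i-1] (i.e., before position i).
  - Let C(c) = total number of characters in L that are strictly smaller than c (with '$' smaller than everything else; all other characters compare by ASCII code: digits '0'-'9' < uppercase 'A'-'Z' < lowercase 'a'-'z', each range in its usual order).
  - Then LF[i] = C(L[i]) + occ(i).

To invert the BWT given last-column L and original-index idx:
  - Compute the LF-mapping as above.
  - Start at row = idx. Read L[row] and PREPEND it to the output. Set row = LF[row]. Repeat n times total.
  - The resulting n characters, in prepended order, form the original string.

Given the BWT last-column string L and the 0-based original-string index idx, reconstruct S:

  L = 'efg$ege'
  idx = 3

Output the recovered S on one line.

Answer: eggefe$

Derivation:
LF mapping: 1 4 5 0 2 6 3
Walk LF starting at row 3, prepending L[row]:
  step 1: row=3, L[3]='$', prepend. Next row=LF[3]=0
  step 2: row=0, L[0]='e', prepend. Next row=LF[0]=1
  step 3: row=1, L[1]='f', prepend. Next row=LF[1]=4
  step 4: row=4, L[4]='e', prepend. Next row=LF[4]=2
  step 5: row=2, L[2]='g', prepend. Next row=LF[2]=5
  step 6: row=5, L[5]='g', prepend. Next row=LF[5]=6
  step 7: row=6, L[6]='e', prepend. Next row=LF[6]=3
Reversed output: eggefe$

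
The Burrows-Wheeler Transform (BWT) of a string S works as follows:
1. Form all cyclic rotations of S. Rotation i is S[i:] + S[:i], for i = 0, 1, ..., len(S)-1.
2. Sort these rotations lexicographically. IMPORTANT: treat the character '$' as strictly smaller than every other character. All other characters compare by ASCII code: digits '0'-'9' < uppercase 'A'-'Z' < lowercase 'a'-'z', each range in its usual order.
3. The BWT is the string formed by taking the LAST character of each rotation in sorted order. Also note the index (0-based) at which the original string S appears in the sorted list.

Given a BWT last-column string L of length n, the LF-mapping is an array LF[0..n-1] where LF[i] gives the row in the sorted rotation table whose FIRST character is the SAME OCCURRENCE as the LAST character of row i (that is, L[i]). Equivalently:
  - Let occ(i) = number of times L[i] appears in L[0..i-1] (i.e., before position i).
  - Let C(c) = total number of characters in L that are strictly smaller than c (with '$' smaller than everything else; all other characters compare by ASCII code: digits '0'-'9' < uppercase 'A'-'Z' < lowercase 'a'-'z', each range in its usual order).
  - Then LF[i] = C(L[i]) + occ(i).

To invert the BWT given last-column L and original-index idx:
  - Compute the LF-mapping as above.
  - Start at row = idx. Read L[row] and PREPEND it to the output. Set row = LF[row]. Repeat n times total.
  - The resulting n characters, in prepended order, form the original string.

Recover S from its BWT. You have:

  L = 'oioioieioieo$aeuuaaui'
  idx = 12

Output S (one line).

LF mapping: 13 7 14 8 15 9 4 10 16 11 5 17 0 1 6 18 19 2 3 20 12
Walk LF starting at row 12, prepending L[row]:
  step 1: row=12, L[12]='$', prepend. Next row=LF[12]=0
  step 2: row=0, L[0]='o', prepend. Next row=LF[0]=13
  step 3: row=13, L[13]='a', prepend. Next row=LF[13]=1
  step 4: row=1, L[1]='i', prepend. Next row=LF[1]=7
  step 5: row=7, L[7]='i', prepend. Next row=LF[7]=10
  step 6: row=10, L[10]='e', prepend. Next row=LF[10]=5
  step 7: row=5, L[5]='i', prepend. Next row=LF[5]=9
  step 8: row=9, L[9]='i', prepend. Next row=LF[9]=11
  step 9: row=11, L[11]='o', prepend. Next row=LF[11]=17
  step 10: row=17, L[17]='a', prepend. Next row=LF[17]=2
  step 11: row=2, L[2]='o', prepend. Next row=LF[2]=14
  step 12: row=14, L[14]='e', prepend. Next row=LF[14]=6
  step 13: row=6, L[6]='e', prepend. Next row=LF[6]=4
  step 14: row=4, L[4]='o', prepend. Next row=LF[4]=15
  step 15: row=15, L[15]='u', prepend. Next row=LF[15]=18
  step 16: row=18, L[18]='a', prepend. Next row=LF[18]=3
  step 17: row=3, L[3]='i', prepend. Next row=LF[3]=8
  step 18: row=8, L[8]='o', prepend. Next row=LF[8]=16
  step 19: row=16, L[16]='u', prepend. Next row=LF[16]=19
  step 20: row=19, L[19]='u', prepend. Next row=LF[19]=20
  step 21: row=20, L[20]='i', prepend. Next row=LF[20]=12
Reversed output: iuuoiauoeeoaoiieiiao$

Answer: iuuoiauoeeoaoiieiiao$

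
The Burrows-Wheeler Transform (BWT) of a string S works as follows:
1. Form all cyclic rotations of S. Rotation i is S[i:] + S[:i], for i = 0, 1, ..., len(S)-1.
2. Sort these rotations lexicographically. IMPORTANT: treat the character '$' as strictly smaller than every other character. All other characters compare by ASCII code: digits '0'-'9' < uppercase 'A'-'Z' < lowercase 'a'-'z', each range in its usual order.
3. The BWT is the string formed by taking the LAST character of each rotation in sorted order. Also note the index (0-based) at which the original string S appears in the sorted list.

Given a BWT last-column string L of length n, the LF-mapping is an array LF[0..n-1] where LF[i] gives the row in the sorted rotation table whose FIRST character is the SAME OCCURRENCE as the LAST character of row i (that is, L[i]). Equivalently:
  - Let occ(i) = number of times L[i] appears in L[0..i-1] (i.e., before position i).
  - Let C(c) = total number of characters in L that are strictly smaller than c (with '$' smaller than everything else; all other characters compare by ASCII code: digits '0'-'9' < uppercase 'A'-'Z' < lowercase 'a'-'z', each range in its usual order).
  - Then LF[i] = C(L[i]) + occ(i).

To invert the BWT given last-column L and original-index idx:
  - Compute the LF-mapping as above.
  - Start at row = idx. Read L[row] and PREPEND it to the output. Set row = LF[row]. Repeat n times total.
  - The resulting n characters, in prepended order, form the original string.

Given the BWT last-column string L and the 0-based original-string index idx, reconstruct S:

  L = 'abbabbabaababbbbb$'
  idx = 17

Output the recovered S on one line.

LF mapping: 1 7 8 2 9 10 3 11 4 5 12 6 13 14 15 16 17 0
Walk LF starting at row 17, prepending L[row]:
  step 1: row=17, L[17]='$', prepend. Next row=LF[17]=0
  step 2: row=0, L[0]='a', prepend. Next row=LF[0]=1
  step 3: row=1, L[1]='b', prepend. Next row=LF[1]=7
  step 4: row=7, L[7]='b', prepend. Next row=LF[7]=11
  step 5: row=11, L[11]='a', prepend. Next row=LF[11]=6
  step 6: row=6, L[6]='a', prepend. Next row=LF[6]=3
  step 7: row=3, L[3]='a', prepend. Next row=LF[3]=2
  step 8: row=2, L[2]='b', prepend. Next row=LF[2]=8
  step 9: row=8, L[8]='a', prepend. Next row=LF[8]=4
  step 10: row=4, L[4]='b', prepend. Next row=LF[4]=9
  step 11: row=9, L[9]='a', prepend. Next row=LF[9]=5
  step 12: row=5, L[5]='b', prepend. Next row=LF[5]=10
  step 13: row=10, L[10]='b', prepend. Next row=LF[10]=12
  step 14: row=12, L[12]='b', prepend. Next row=LF[12]=13
  step 15: row=13, L[13]='b', prepend. Next row=LF[13]=14
  step 16: row=14, L[14]='b', prepend. Next row=LF[14]=15
  step 17: row=15, L[15]='b', prepend. Next row=LF[15]=16
  step 18: row=16, L[16]='b', prepend. Next row=LF[16]=17
Reversed output: bbbbbbbababaaabba$

Answer: bbbbbbbababaaabba$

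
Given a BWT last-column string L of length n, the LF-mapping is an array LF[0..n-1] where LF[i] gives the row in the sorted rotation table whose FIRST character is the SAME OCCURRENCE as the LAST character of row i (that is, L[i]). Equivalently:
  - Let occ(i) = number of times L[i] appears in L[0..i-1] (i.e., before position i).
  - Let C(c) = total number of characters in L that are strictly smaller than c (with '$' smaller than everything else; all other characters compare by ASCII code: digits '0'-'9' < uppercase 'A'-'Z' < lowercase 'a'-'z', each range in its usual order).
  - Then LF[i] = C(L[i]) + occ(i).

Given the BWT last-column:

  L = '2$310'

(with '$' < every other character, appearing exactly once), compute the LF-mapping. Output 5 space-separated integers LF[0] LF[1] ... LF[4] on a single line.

Answer: 3 0 4 2 1

Derivation:
Char counts: '$':1, '0':1, '1':1, '2':1, '3':1
C (first-col start): C('$')=0, C('0')=1, C('1')=2, C('2')=3, C('3')=4
L[0]='2': occ=0, LF[0]=C('2')+0=3+0=3
L[1]='$': occ=0, LF[1]=C('$')+0=0+0=0
L[2]='3': occ=0, LF[2]=C('3')+0=4+0=4
L[3]='1': occ=0, LF[3]=C('1')+0=2+0=2
L[4]='0': occ=0, LF[4]=C('0')+0=1+0=1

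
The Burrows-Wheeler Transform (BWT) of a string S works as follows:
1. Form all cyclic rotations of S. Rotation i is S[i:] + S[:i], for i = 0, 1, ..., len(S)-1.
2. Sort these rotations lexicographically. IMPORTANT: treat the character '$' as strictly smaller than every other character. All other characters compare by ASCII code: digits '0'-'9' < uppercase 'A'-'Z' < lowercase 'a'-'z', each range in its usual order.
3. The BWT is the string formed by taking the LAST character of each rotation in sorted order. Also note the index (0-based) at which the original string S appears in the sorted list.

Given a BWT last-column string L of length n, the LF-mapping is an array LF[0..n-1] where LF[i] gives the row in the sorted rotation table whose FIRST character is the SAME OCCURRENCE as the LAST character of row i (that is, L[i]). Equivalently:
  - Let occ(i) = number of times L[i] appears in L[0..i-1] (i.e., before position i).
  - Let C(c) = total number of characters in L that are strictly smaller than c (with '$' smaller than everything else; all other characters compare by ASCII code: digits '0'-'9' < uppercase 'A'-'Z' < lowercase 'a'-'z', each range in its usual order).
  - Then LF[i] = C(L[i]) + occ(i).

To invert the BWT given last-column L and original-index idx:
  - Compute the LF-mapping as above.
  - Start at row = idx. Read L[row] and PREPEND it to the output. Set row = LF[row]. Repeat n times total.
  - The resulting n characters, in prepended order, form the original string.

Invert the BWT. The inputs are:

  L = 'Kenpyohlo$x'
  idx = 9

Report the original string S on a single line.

Answer: xylophoneK$

Derivation:
LF mapping: 1 2 5 8 10 6 3 4 7 0 9
Walk LF starting at row 9, prepending L[row]:
  step 1: row=9, L[9]='$', prepend. Next row=LF[9]=0
  step 2: row=0, L[0]='K', prepend. Next row=LF[0]=1
  step 3: row=1, L[1]='e', prepend. Next row=LF[1]=2
  step 4: row=2, L[2]='n', prepend. Next row=LF[2]=5
  step 5: row=5, L[5]='o', prepend. Next row=LF[5]=6
  step 6: row=6, L[6]='h', prepend. Next row=LF[6]=3
  step 7: row=3, L[3]='p', prepend. Next row=LF[3]=8
  step 8: row=8, L[8]='o', prepend. Next row=LF[8]=7
  step 9: row=7, L[7]='l', prepend. Next row=LF[7]=4
  step 10: row=4, L[4]='y', prepend. Next row=LF[4]=10
  step 11: row=10, L[10]='x', prepend. Next row=LF[10]=9
Reversed output: xylophoneK$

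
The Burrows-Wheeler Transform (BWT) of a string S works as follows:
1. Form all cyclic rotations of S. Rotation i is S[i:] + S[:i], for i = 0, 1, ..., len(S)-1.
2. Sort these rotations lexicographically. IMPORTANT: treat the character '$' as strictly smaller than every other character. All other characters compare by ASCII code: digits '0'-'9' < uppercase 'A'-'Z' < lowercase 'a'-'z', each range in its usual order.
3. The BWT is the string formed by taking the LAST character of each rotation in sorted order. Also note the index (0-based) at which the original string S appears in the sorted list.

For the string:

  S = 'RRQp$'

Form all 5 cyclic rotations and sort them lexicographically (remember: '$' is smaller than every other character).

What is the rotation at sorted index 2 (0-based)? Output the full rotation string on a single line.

All 5 rotations (rotation i = S[i:]+S[:i]):
  rot[0] = RRQp$
  rot[1] = RQp$R
  rot[2] = Qp$RR
  rot[3] = p$RRQ
  rot[4] = $RRQp
Sorted (with $ < everything):
  sorted[0] = $RRQp
  sorted[1] = Qp$RR
  sorted[2] = RQp$R
  sorted[3] = RRQp$
  sorted[4] = p$RRQ
sorted[2] = RQp$R

Answer: RQp$R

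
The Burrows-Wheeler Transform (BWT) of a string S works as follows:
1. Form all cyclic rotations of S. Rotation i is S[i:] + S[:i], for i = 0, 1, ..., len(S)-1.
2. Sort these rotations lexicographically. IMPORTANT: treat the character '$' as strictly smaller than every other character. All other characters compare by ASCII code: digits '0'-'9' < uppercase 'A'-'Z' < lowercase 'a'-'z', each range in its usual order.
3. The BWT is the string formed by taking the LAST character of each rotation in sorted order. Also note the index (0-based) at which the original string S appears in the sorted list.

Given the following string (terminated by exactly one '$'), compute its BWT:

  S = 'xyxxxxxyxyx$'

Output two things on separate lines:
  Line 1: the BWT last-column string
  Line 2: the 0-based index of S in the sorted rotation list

All 12 rotations (rotation i = S[i:]+S[:i]):
  rot[0] = xyxxxxxyxyx$
  rot[1] = yxxxxxyxyx$x
  rot[2] = xxxxxyxyx$xy
  rot[3] = xxxxyxyx$xyx
  rot[4] = xxxyxyx$xyxx
  rot[5] = xxyxyx$xyxxx
  rot[6] = xyxyx$xyxxxx
  rot[7] = yxyx$xyxxxxx
  rot[8] = xyx$xyxxxxxy
  rot[9] = yx$xyxxxxxyx
  rot[10] = x$xyxxxxxyxy
  rot[11] = $xyxxxxxyxyx
Sorted (with $ < everything):
  sorted[0] = $xyxxxxxyxyx  (last char: 'x')
  sorted[1] = x$xyxxxxxyxy  (last char: 'y')
  sorted[2] = xxxxxyxyx$xy  (last char: 'y')
  sorted[3] = xxxxyxyx$xyx  (last char: 'x')
  sorted[4] = xxxyxyx$xyxx  (last char: 'x')
  sorted[5] = xxyxyx$xyxxx  (last char: 'x')
  sorted[6] = xyx$xyxxxxxy  (last char: 'y')
  sorted[7] = xyxxxxxyxyx$  (last char: '$')
  sorted[8] = xyxyx$xyxxxx  (last char: 'x')
  sorted[9] = yx$xyxxxxxyx  (last char: 'x')
  sorted[10] = yxxxxxyxyx$x  (last char: 'x')
  sorted[11] = yxyx$xyxxxxx  (last char: 'x')
Last column: xyyxxxy$xxxx
Original string S is at sorted index 7

Answer: xyyxxxy$xxxx
7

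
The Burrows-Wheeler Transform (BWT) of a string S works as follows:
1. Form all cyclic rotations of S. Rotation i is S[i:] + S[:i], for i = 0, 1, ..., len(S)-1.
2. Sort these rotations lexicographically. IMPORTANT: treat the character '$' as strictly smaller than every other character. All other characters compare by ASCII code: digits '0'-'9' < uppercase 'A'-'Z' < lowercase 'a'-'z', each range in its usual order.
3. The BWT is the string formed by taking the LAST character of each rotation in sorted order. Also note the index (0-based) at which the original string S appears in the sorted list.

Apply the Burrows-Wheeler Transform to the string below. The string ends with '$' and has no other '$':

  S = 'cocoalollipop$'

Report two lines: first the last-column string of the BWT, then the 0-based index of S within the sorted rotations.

Answer: poo$lloacclpoi
3

Derivation:
All 14 rotations (rotation i = S[i:]+S[:i]):
  rot[0] = cocoalollipop$
  rot[1] = ocoalollipop$c
  rot[2] = coalollipop$co
  rot[3] = oalollipop$coc
  rot[4] = alollipop$coco
  rot[5] = lollipop$cocoa
  rot[6] = ollipop$cocoal
  rot[7] = llipop$cocoalo
  rot[8] = lipop$cocoalol
  rot[9] = ipop$cocoaloll
  rot[10] = pop$cocoalolli
  rot[11] = op$cocoalollip
  rot[12] = p$cocoalollipo
  rot[13] = $cocoalollipop
Sorted (with $ < everything):
  sorted[0] = $cocoalollipop  (last char: 'p')
  sorted[1] = alollipop$coco  (last char: 'o')
  sorted[2] = coalollipop$co  (last char: 'o')
  sorted[3] = cocoalollipop$  (last char: '$')
  sorted[4] = ipop$cocoaloll  (last char: 'l')
  sorted[5] = lipop$cocoalol  (last char: 'l')
  sorted[6] = llipop$cocoalo  (last char: 'o')
  sorted[7] = lollipop$cocoa  (last char: 'a')
  sorted[8] = oalollipop$coc  (last char: 'c')
  sorted[9] = ocoalollipop$c  (last char: 'c')
  sorted[10] = ollipop$cocoal  (last char: 'l')
  sorted[11] = op$cocoalollip  (last char: 'p')
  sorted[12] = p$cocoalollipo  (last char: 'o')
  sorted[13] = pop$cocoalolli  (last char: 'i')
Last column: poo$lloacclpoi
Original string S is at sorted index 3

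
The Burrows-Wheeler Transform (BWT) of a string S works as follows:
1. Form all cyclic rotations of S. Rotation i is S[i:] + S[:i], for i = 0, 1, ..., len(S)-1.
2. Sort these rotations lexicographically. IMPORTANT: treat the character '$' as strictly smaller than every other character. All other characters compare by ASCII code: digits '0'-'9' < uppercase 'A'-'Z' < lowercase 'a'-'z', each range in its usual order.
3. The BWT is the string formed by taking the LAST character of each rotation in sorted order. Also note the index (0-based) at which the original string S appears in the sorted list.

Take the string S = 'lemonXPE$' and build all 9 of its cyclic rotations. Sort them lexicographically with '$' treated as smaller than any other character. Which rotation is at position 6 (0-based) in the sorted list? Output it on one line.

All 9 rotations (rotation i = S[i:]+S[:i]):
  rot[0] = lemonXPE$
  rot[1] = emonXPE$l
  rot[2] = monXPE$le
  rot[3] = onXPE$lem
  rot[4] = nXPE$lemo
  rot[5] = XPE$lemon
  rot[6] = PE$lemonX
  rot[7] = E$lemonXP
  rot[8] = $lemonXPE
Sorted (with $ < everything):
  sorted[0] = $lemonXPE
  sorted[1] = E$lemonXP
  sorted[2] = PE$lemonX
  sorted[3] = XPE$lemon
  sorted[4] = emonXPE$l
  sorted[5] = lemonXPE$
  sorted[6] = monXPE$le
  sorted[7] = nXPE$lemo
  sorted[8] = onXPE$lem
sorted[6] = monXPE$le

Answer: monXPE$le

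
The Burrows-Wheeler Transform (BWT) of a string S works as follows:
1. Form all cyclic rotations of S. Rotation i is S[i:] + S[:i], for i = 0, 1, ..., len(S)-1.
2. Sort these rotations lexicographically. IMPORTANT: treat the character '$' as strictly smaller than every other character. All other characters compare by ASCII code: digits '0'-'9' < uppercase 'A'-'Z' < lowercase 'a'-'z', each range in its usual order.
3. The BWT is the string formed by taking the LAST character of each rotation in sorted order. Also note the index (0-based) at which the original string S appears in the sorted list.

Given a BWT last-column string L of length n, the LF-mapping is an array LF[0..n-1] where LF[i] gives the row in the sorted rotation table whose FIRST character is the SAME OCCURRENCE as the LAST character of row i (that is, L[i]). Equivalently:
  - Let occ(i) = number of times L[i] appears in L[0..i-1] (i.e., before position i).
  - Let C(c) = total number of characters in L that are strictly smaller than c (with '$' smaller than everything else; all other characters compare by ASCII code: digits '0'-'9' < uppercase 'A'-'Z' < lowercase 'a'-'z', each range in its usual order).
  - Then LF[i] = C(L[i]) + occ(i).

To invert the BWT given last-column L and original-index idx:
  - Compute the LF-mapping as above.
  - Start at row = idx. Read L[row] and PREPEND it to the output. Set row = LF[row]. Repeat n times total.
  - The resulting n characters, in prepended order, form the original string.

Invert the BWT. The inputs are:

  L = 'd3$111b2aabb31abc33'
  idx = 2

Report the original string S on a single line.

Answer: 11b31123aba3cbba3d$

Derivation:
LF mapping: 18 6 0 1 2 3 13 5 10 11 14 15 7 4 12 16 17 8 9
Walk LF starting at row 2, prepending L[row]:
  step 1: row=2, L[2]='$', prepend. Next row=LF[2]=0
  step 2: row=0, L[0]='d', prepend. Next row=LF[0]=18
  step 3: row=18, L[18]='3', prepend. Next row=LF[18]=9
  step 4: row=9, L[9]='a', prepend. Next row=LF[9]=11
  step 5: row=11, L[11]='b', prepend. Next row=LF[11]=15
  step 6: row=15, L[15]='b', prepend. Next row=LF[15]=16
  step 7: row=16, L[16]='c', prepend. Next row=LF[16]=17
  step 8: row=17, L[17]='3', prepend. Next row=LF[17]=8
  step 9: row=8, L[8]='a', prepend. Next row=LF[8]=10
  step 10: row=10, L[10]='b', prepend. Next row=LF[10]=14
  step 11: row=14, L[14]='a', prepend. Next row=LF[14]=12
  step 12: row=12, L[12]='3', prepend. Next row=LF[12]=7
  step 13: row=7, L[7]='2', prepend. Next row=LF[7]=5
  step 14: row=5, L[5]='1', prepend. Next row=LF[5]=3
  step 15: row=3, L[3]='1', prepend. Next row=LF[3]=1
  step 16: row=1, L[1]='3', prepend. Next row=LF[1]=6
  step 17: row=6, L[6]='b', prepend. Next row=LF[6]=13
  step 18: row=13, L[13]='1', prepend. Next row=LF[13]=4
  step 19: row=4, L[4]='1', prepend. Next row=LF[4]=2
Reversed output: 11b31123aba3cbba3d$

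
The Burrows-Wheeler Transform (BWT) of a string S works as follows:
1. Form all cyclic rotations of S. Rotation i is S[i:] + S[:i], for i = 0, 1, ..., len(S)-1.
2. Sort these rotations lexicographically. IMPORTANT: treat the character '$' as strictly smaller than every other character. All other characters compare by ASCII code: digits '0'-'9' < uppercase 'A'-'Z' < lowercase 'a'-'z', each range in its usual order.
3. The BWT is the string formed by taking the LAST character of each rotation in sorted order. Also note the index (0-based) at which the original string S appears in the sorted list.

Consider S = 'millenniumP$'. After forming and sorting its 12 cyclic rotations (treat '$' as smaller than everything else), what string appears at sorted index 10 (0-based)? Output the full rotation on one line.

All 12 rotations (rotation i = S[i:]+S[:i]):
  rot[0] = millenniumP$
  rot[1] = illenniumP$m
  rot[2] = llenniumP$mi
  rot[3] = lenniumP$mil
  rot[4] = enniumP$mill
  rot[5] = nniumP$mille
  rot[6] = niumP$millen
  rot[7] = iumP$millenn
  rot[8] = umP$millenni
  rot[9] = mP$millenniu
  rot[10] = P$millennium
  rot[11] = $millenniumP
Sorted (with $ < everything):
  sorted[0] = $millenniumP
  sorted[1] = P$millennium
  sorted[2] = enniumP$mill
  sorted[3] = illenniumP$m
  sorted[4] = iumP$millenn
  sorted[5] = lenniumP$mil
  sorted[6] = llenniumP$mi
  sorted[7] = mP$millenniu
  sorted[8] = millenniumP$
  sorted[9] = niumP$millen
  sorted[10] = nniumP$mille
  sorted[11] = umP$millenni
sorted[10] = nniumP$mille

Answer: nniumP$mille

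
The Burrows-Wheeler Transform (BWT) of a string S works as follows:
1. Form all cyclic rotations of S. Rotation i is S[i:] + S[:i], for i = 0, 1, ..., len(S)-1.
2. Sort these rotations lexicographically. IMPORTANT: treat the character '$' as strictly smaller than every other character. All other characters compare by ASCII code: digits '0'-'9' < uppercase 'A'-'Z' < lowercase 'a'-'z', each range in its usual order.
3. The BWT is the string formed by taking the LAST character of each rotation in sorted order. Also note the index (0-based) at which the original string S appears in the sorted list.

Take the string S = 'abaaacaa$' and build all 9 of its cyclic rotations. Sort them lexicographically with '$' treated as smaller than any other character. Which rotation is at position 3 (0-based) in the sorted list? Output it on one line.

All 9 rotations (rotation i = S[i:]+S[:i]):
  rot[0] = abaaacaa$
  rot[1] = baaacaa$a
  rot[2] = aaacaa$ab
  rot[3] = aacaa$aba
  rot[4] = acaa$abaa
  rot[5] = caa$abaaa
  rot[6] = aa$abaaac
  rot[7] = a$abaaaca
  rot[8] = $abaaacaa
Sorted (with $ < everything):
  sorted[0] = $abaaacaa
  sorted[1] = a$abaaaca
  sorted[2] = aa$abaaac
  sorted[3] = aaacaa$ab
  sorted[4] = aacaa$aba
  sorted[5] = abaaacaa$
  sorted[6] = acaa$abaa
  sorted[7] = baaacaa$a
  sorted[8] = caa$abaaa
sorted[3] = aaacaa$ab

Answer: aaacaa$ab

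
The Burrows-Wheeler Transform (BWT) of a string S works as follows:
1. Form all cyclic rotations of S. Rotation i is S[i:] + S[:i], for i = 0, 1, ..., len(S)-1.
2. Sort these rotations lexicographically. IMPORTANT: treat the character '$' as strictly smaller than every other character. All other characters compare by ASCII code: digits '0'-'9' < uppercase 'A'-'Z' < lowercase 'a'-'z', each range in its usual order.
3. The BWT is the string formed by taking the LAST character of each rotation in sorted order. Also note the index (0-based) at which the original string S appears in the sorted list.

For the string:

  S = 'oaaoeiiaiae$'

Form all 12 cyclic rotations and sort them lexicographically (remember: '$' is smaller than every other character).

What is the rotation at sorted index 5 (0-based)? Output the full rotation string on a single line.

Answer: e$oaaoeiiaia

Derivation:
All 12 rotations (rotation i = S[i:]+S[:i]):
  rot[0] = oaaoeiiaiae$
  rot[1] = aaoeiiaiae$o
  rot[2] = aoeiiaiae$oa
  rot[3] = oeiiaiae$oaa
  rot[4] = eiiaiae$oaao
  rot[5] = iiaiae$oaaoe
  rot[6] = iaiae$oaaoei
  rot[7] = aiae$oaaoeii
  rot[8] = iae$oaaoeiia
  rot[9] = ae$oaaoeiiai
  rot[10] = e$oaaoeiiaia
  rot[11] = $oaaoeiiaiae
Sorted (with $ < everything):
  sorted[0] = $oaaoeiiaiae
  sorted[1] = aaoeiiaiae$o
  sorted[2] = ae$oaaoeiiai
  sorted[3] = aiae$oaaoeii
  sorted[4] = aoeiiaiae$oa
  sorted[5] = e$oaaoeiiaia
  sorted[6] = eiiaiae$oaao
  sorted[7] = iae$oaaoeiia
  sorted[8] = iaiae$oaaoei
  sorted[9] = iiaiae$oaaoe
  sorted[10] = oaaoeiiaiae$
  sorted[11] = oeiiaiae$oaa
sorted[5] = e$oaaoeiiaia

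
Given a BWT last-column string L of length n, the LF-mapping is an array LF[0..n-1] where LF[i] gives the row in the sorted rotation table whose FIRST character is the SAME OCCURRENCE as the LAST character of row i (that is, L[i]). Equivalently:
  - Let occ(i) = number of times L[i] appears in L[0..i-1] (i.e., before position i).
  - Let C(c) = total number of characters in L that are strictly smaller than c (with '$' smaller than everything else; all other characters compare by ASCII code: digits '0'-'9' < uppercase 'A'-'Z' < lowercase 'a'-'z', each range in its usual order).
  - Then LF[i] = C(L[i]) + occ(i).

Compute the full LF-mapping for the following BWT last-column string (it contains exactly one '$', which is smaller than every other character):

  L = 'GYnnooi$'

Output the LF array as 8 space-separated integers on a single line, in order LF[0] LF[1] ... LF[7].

Char counts: '$':1, 'G':1, 'Y':1, 'i':1, 'n':2, 'o':2
C (first-col start): C('$')=0, C('G')=1, C('Y')=2, C('i')=3, C('n')=4, C('o')=6
L[0]='G': occ=0, LF[0]=C('G')+0=1+0=1
L[1]='Y': occ=0, LF[1]=C('Y')+0=2+0=2
L[2]='n': occ=0, LF[2]=C('n')+0=4+0=4
L[3]='n': occ=1, LF[3]=C('n')+1=4+1=5
L[4]='o': occ=0, LF[4]=C('o')+0=6+0=6
L[5]='o': occ=1, LF[5]=C('o')+1=6+1=7
L[6]='i': occ=0, LF[6]=C('i')+0=3+0=3
L[7]='$': occ=0, LF[7]=C('$')+0=0+0=0

Answer: 1 2 4 5 6 7 3 0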